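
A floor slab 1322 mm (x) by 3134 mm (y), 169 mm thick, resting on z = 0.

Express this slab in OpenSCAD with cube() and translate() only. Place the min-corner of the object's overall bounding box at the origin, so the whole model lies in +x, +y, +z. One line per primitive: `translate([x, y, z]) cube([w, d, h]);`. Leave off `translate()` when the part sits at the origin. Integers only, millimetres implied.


cube([1322, 3134, 169]);


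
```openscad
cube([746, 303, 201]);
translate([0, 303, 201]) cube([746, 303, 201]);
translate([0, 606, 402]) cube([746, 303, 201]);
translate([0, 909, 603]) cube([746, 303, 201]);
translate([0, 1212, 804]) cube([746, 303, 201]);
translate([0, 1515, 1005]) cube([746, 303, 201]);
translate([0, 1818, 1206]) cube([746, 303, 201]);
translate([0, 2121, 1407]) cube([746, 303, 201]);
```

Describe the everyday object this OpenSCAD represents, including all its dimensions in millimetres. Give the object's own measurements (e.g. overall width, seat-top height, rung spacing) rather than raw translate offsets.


A straight staircase of 8 solid steps. Each step is 746 mm wide (x), 303 mm deep (y, the going) and 201 mm tall (the rise). The first step rests on the floor; each subsequent step sits one going further in +y and one rise higher in +z, directly behind and above the previous step with no overlap.


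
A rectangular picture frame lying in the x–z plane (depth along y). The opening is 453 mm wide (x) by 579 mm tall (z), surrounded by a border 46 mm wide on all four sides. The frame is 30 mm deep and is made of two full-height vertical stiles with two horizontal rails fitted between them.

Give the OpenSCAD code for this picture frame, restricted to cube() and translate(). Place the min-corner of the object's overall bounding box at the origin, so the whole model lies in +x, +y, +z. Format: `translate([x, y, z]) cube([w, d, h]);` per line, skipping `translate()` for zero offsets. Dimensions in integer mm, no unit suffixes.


cube([46, 30, 671]);
translate([499, 0, 0]) cube([46, 30, 671]);
translate([46, 0, 0]) cube([453, 30, 46]);
translate([46, 0, 625]) cube([453, 30, 46]);


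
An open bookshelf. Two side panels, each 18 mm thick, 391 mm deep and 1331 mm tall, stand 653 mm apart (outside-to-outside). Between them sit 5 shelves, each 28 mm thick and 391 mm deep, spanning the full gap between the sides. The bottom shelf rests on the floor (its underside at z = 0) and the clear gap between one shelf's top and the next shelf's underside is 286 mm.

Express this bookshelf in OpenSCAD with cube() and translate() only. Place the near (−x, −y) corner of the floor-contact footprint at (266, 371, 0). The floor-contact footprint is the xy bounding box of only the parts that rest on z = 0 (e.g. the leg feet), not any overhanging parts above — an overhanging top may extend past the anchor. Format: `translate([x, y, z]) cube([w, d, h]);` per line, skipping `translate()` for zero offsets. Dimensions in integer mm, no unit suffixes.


translate([266, 371, 0]) cube([18, 391, 1331]);
translate([901, 371, 0]) cube([18, 391, 1331]);
translate([284, 371, 0]) cube([617, 391, 28]);
translate([284, 371, 314]) cube([617, 391, 28]);
translate([284, 371, 628]) cube([617, 391, 28]);
translate([284, 371, 942]) cube([617, 391, 28]);
translate([284, 371, 1256]) cube([617, 391, 28]);


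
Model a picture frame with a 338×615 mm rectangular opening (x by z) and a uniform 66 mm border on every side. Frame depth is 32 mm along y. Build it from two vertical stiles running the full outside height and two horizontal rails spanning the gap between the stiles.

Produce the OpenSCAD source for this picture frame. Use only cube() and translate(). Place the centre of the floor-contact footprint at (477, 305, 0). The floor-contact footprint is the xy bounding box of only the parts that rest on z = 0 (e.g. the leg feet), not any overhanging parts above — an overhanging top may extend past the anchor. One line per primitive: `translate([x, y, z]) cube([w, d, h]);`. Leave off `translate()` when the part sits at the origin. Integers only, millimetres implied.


translate([242, 289, 0]) cube([66, 32, 747]);
translate([646, 289, 0]) cube([66, 32, 747]);
translate([308, 289, 0]) cube([338, 32, 66]);
translate([308, 289, 681]) cube([338, 32, 66]);


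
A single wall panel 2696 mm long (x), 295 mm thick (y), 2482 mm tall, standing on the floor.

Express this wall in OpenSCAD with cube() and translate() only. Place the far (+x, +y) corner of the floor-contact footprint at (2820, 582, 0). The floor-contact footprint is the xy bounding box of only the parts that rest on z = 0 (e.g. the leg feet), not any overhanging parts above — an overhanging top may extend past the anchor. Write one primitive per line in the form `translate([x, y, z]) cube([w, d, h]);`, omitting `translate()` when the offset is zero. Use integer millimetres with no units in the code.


translate([124, 287, 0]) cube([2696, 295, 2482]);


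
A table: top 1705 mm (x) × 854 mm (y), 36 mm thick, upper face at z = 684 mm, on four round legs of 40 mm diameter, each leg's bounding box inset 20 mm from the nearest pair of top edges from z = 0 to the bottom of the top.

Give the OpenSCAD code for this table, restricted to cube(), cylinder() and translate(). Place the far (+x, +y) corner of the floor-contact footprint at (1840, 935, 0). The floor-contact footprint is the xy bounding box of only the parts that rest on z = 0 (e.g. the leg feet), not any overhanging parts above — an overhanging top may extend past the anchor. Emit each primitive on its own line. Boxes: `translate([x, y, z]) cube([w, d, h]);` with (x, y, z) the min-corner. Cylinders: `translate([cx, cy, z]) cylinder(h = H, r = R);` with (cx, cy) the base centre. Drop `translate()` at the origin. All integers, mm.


// leg_h = 684 - 36 = 648
translate([155, 101, 648]) cube([1705, 854, 36]);
translate([195, 141, 0]) cylinder(h = 648, r = 20);
translate([1820, 141, 0]) cylinder(h = 648, r = 20);
translate([195, 915, 0]) cylinder(h = 648, r = 20);
translate([1820, 915, 0]) cylinder(h = 648, r = 20);


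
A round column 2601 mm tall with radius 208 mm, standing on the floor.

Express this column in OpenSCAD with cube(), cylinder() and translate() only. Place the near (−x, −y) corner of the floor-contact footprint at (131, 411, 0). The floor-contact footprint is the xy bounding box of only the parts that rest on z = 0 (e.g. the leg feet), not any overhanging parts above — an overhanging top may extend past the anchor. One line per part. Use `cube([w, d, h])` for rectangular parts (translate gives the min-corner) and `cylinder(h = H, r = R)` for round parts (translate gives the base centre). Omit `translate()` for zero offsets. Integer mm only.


translate([339, 619, 0]) cylinder(h = 2601, r = 208);


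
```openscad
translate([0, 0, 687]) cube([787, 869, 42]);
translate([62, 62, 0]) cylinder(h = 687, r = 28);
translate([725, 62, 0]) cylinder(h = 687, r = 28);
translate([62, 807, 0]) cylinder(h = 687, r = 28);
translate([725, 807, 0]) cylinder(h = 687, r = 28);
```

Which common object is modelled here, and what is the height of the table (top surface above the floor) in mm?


A table. The table height is 729 mm.

A 787×869×42 slab sits at z = 687 on four Ø56 mm round legs — a table. The top surface is at 687 + 42 = 729 mm.


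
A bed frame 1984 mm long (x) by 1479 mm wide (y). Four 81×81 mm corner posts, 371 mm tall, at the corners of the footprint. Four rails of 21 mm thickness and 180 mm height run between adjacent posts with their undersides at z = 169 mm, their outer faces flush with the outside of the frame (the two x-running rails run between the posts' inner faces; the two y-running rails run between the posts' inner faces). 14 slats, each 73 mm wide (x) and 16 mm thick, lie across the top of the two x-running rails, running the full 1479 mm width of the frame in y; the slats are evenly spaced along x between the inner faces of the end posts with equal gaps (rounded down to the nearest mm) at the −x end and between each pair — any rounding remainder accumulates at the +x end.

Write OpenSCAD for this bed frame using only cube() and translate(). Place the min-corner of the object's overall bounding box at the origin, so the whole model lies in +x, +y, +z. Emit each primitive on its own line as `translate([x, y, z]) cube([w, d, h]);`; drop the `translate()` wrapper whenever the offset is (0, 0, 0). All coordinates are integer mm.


cube([81, 81, 371]);
translate([0, 1398, 0]) cube([81, 81, 371]);
translate([1903, 0, 0]) cube([81, 81, 371]);
translate([1903, 1398, 0]) cube([81, 81, 371]);
translate([81, 0, 169]) cube([1822, 21, 180]);
translate([81, 1458, 169]) cube([1822, 21, 180]);
translate([0, 81, 169]) cube([21, 1317, 180]);
translate([1963, 81, 169]) cube([21, 1317, 180]);
translate([134, 0, 349]) cube([73, 1479, 16]);
translate([260, 0, 349]) cube([73, 1479, 16]);
translate([386, 0, 349]) cube([73, 1479, 16]);
translate([512, 0, 349]) cube([73, 1479, 16]);
translate([638, 0, 349]) cube([73, 1479, 16]);
translate([764, 0, 349]) cube([73, 1479, 16]);
translate([890, 0, 349]) cube([73, 1479, 16]);
translate([1016, 0, 349]) cube([73, 1479, 16]);
translate([1142, 0, 349]) cube([73, 1479, 16]);
translate([1268, 0, 349]) cube([73, 1479, 16]);
translate([1394, 0, 349]) cube([73, 1479, 16]);
translate([1520, 0, 349]) cube([73, 1479, 16]);
translate([1646, 0, 349]) cube([73, 1479, 16]);
translate([1772, 0, 349]) cube([73, 1479, 16]);


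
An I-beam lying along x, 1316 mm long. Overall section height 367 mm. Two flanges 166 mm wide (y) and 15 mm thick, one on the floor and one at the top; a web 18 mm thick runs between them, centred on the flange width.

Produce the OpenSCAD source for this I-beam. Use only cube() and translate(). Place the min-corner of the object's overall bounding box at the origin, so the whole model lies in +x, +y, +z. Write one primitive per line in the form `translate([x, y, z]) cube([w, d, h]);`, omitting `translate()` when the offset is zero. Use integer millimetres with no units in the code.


cube([1316, 166, 15]);
translate([0, 74, 15]) cube([1316, 18, 337]);
translate([0, 0, 352]) cube([1316, 166, 15]);


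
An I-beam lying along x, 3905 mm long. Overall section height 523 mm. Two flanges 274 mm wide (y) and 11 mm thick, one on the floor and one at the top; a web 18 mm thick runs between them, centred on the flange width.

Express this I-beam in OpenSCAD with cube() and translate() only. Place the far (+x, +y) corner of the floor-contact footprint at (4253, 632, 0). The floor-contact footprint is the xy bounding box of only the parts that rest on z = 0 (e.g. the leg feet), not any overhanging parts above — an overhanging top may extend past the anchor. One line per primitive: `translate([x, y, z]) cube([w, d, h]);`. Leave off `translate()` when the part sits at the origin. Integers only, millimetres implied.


translate([348, 358, 0]) cube([3905, 274, 11]);
translate([348, 486, 11]) cube([3905, 18, 501]);
translate([348, 358, 512]) cube([3905, 274, 11]);


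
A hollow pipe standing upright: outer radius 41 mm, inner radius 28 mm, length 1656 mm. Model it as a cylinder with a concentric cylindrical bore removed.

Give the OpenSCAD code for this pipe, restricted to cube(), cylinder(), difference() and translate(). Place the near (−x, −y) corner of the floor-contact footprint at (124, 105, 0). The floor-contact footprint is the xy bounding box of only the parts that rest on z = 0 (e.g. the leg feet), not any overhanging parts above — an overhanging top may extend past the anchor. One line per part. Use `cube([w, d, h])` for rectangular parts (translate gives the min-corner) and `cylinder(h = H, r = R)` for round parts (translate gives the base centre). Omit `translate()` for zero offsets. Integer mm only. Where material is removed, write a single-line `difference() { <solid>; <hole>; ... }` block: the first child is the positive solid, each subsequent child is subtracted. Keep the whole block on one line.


difference() { translate([165, 146, 0]) cylinder(h = 1656, r = 41); translate([165, 146, 0]) cylinder(h = 1656, r = 28); }


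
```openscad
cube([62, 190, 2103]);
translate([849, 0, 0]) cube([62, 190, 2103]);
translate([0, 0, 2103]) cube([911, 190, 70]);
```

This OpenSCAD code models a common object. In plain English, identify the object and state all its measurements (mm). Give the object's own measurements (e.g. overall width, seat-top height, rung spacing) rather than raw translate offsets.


A door frame. The clear opening is 787 mm wide and 2103 mm high. Two 62 mm wide jambs, 190 mm deep, stand either side of the opening from the floor to the top of the opening. A 70 mm thick head sits across the top of both jambs, spanning the full outside width of the frame.


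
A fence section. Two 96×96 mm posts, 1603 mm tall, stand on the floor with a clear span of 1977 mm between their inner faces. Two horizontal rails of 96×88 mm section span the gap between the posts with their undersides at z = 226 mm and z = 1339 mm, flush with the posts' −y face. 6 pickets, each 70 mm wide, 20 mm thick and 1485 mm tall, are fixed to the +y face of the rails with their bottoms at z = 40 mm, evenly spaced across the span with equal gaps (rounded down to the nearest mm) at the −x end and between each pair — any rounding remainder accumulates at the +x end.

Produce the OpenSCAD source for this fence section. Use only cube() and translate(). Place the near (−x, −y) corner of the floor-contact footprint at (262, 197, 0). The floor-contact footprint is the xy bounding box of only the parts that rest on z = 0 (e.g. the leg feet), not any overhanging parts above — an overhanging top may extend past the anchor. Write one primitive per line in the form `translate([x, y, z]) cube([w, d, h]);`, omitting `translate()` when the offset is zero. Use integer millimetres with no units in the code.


translate([262, 197, 0]) cube([96, 96, 1603]);
translate([2335, 197, 0]) cube([96, 96, 1603]);
translate([358, 197, 226]) cube([1977, 96, 88]);
translate([358, 197, 1339]) cube([1977, 96, 88]);
translate([580, 293, 40]) cube([70, 20, 1485]);
translate([872, 293, 40]) cube([70, 20, 1485]);
translate([1164, 293, 40]) cube([70, 20, 1485]);
translate([1456, 293, 40]) cube([70, 20, 1485]);
translate([1748, 293, 40]) cube([70, 20, 1485]);
translate([2040, 293, 40]) cube([70, 20, 1485]);


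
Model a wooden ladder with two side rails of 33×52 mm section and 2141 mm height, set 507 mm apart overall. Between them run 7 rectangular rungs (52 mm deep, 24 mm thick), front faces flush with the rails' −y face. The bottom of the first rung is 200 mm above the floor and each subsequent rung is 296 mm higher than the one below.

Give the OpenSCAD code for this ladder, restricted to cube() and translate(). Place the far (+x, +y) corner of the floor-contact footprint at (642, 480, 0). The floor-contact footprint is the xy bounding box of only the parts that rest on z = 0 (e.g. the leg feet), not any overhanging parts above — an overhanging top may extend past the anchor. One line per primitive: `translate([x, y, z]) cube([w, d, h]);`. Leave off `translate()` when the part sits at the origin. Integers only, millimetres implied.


translate([135, 428, 0]) cube([33, 52, 2141]);
translate([609, 428, 0]) cube([33, 52, 2141]);
translate([168, 428, 200]) cube([441, 52, 24]);
translate([168, 428, 496]) cube([441, 52, 24]);
translate([168, 428, 792]) cube([441, 52, 24]);
translate([168, 428, 1088]) cube([441, 52, 24]);
translate([168, 428, 1384]) cube([441, 52, 24]);
translate([168, 428, 1680]) cube([441, 52, 24]);
translate([168, 428, 1976]) cube([441, 52, 24]);


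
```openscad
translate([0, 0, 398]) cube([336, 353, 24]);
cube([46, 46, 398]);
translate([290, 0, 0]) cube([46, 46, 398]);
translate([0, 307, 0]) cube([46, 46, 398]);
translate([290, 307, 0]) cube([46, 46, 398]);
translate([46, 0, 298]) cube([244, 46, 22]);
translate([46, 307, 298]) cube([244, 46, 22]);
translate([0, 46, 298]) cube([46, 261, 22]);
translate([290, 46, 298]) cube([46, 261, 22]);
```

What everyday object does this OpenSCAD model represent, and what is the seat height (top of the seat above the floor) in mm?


A stool. The seat height is 422 mm.

A 336×353×24 slab at z = 398 on four corner posts — a stool. The seat top is 398 + 24 = 422 mm.


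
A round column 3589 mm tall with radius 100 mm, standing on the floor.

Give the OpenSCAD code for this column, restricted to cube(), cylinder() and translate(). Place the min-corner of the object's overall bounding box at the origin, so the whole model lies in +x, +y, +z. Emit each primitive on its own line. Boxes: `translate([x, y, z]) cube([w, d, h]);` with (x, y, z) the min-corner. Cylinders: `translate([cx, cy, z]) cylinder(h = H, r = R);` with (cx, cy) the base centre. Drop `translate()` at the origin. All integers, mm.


translate([100, 100, 0]) cylinder(h = 3589, r = 100);


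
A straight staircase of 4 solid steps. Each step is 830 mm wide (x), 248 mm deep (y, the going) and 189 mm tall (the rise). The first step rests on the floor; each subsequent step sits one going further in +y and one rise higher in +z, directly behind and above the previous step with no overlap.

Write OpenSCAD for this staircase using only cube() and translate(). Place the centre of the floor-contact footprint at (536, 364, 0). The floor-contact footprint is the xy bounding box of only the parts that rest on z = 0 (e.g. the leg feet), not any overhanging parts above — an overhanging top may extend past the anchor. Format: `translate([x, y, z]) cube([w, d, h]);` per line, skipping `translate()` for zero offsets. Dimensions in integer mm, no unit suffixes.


translate([121, 240, 0]) cube([830, 248, 189]);
translate([121, 488, 189]) cube([830, 248, 189]);
translate([121, 736, 378]) cube([830, 248, 189]);
translate([121, 984, 567]) cube([830, 248, 189]);


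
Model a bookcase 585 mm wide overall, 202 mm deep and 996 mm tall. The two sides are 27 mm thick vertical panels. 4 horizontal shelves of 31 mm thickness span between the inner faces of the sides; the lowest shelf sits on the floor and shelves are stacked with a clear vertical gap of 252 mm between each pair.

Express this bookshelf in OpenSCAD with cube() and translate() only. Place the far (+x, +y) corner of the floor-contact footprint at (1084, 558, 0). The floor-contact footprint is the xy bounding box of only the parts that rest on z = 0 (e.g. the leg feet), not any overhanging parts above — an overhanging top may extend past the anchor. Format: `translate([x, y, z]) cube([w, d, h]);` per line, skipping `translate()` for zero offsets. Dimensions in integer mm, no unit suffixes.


translate([499, 356, 0]) cube([27, 202, 996]);
translate([1057, 356, 0]) cube([27, 202, 996]);
translate([526, 356, 0]) cube([531, 202, 31]);
translate([526, 356, 283]) cube([531, 202, 31]);
translate([526, 356, 566]) cube([531, 202, 31]);
translate([526, 356, 849]) cube([531, 202, 31]);


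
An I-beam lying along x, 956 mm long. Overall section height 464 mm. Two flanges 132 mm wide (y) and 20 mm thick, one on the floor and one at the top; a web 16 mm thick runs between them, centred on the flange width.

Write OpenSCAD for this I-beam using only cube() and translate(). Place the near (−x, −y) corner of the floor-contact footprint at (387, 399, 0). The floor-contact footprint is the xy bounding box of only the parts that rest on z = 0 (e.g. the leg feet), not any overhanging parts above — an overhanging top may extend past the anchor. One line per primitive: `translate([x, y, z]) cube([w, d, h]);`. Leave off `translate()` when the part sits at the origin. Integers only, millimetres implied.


translate([387, 399, 0]) cube([956, 132, 20]);
translate([387, 457, 20]) cube([956, 16, 424]);
translate([387, 399, 444]) cube([956, 132, 20]);


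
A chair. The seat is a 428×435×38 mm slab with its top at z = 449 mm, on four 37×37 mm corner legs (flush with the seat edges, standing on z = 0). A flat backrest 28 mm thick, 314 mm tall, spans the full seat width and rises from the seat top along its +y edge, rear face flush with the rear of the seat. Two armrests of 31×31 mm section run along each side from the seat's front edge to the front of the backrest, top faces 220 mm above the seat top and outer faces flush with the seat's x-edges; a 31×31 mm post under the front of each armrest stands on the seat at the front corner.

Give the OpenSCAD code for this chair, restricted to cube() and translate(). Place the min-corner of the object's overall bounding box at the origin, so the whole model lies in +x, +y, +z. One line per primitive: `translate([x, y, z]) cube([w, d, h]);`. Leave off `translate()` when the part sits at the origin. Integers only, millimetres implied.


translate([0, 0, 411]) cube([428, 435, 38]);
cube([37, 37, 411]);
translate([391, 0, 0]) cube([37, 37, 411]);
translate([0, 398, 0]) cube([37, 37, 411]);
translate([391, 398, 0]) cube([37, 37, 411]);
translate([0, 407, 449]) cube([428, 28, 314]);
translate([0, 0, 638]) cube([31, 407, 31]);
translate([397, 0, 638]) cube([31, 407, 31]);
translate([0, 0, 449]) cube([31, 31, 189]);
translate([397, 0, 449]) cube([31, 31, 189]);


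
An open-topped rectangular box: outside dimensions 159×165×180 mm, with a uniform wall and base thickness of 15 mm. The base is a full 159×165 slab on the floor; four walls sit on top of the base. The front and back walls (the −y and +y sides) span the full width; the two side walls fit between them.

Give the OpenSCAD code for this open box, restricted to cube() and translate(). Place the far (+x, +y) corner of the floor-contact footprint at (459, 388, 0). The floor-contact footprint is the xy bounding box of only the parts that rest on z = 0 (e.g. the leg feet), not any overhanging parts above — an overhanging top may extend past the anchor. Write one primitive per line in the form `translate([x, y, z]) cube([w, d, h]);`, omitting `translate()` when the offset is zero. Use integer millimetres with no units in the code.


translate([300, 223, 0]) cube([159, 165, 15]);
translate([300, 223, 15]) cube([159, 15, 165]);
translate([300, 373, 15]) cube([159, 15, 165]);
translate([300, 238, 15]) cube([15, 135, 165]);
translate([444, 238, 15]) cube([15, 135, 165]);


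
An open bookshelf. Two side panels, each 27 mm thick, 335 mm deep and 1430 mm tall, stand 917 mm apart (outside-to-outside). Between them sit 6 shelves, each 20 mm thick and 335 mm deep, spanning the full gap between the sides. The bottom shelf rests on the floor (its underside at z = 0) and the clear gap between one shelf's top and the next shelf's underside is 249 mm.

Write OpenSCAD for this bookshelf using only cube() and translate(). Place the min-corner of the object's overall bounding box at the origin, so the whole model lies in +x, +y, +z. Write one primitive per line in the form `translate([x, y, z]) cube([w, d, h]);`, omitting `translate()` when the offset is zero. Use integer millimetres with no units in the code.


cube([27, 335, 1430]);
translate([890, 0, 0]) cube([27, 335, 1430]);
translate([27, 0, 0]) cube([863, 335, 20]);
translate([27, 0, 269]) cube([863, 335, 20]);
translate([27, 0, 538]) cube([863, 335, 20]);
translate([27, 0, 807]) cube([863, 335, 20]);
translate([27, 0, 1076]) cube([863, 335, 20]);
translate([27, 0, 1345]) cube([863, 335, 20]);


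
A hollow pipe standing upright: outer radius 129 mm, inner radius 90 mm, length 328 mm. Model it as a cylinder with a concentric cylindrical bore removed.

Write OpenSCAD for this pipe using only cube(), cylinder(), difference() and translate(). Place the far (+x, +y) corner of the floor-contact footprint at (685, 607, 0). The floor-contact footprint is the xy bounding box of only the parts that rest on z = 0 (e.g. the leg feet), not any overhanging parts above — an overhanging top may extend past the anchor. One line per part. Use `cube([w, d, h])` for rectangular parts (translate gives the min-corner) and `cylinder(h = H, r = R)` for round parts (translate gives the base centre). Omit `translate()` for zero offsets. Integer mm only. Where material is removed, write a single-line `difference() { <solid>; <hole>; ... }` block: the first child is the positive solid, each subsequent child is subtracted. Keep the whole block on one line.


difference() { translate([556, 478, 0]) cylinder(h = 328, r = 129); translate([556, 478, 0]) cylinder(h = 328, r = 90); }


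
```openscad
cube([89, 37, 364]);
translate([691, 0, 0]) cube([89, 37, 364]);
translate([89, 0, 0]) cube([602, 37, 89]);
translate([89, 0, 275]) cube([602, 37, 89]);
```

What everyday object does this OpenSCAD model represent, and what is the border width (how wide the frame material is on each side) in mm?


A picture frame. The border width is 89 mm.

Four thin pieces enclosing a rectangular opening — a picture frame. The two full-height stiles are 364 mm tall; the top rail sits at z = 275 and is 89 mm tall, so the border above the opening is 364 − 275 = 89 mm, matching the stile x-width.


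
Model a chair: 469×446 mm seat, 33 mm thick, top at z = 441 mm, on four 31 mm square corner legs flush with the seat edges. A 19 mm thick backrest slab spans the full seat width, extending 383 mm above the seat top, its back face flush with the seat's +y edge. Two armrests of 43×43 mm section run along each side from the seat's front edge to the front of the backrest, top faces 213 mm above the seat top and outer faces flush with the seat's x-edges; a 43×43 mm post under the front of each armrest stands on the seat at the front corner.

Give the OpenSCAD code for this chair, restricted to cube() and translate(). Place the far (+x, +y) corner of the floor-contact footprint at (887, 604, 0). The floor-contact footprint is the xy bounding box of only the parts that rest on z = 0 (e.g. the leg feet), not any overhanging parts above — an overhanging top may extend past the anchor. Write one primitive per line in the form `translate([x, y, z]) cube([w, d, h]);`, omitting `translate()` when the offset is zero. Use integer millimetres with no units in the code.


// leg_h = 441 - 33 = 408
// arm post h = 213 - 43 = 170
translate([418, 158, 408]) cube([469, 446, 33]);
translate([418, 158, 0]) cube([31, 31, 408]);
translate([856, 158, 0]) cube([31, 31, 408]);
translate([418, 573, 0]) cube([31, 31, 408]);
translate([856, 573, 0]) cube([31, 31, 408]);
translate([418, 585, 441]) cube([469, 19, 383]);
translate([418, 158, 611]) cube([43, 427, 43]);
translate([844, 158, 611]) cube([43, 427, 43]);
translate([418, 158, 441]) cube([43, 43, 170]);
translate([844, 158, 441]) cube([43, 43, 170]);


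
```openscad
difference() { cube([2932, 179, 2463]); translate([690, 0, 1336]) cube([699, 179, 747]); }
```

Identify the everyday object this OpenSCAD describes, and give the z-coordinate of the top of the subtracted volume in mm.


A wall with a window opening. The window head height is 2083 mm.

A wall with a rectangular opening subtracted — a window. Sill at z = 1336, opening 747 mm tall, so the head is at 1336 + 747 = 2083 mm.


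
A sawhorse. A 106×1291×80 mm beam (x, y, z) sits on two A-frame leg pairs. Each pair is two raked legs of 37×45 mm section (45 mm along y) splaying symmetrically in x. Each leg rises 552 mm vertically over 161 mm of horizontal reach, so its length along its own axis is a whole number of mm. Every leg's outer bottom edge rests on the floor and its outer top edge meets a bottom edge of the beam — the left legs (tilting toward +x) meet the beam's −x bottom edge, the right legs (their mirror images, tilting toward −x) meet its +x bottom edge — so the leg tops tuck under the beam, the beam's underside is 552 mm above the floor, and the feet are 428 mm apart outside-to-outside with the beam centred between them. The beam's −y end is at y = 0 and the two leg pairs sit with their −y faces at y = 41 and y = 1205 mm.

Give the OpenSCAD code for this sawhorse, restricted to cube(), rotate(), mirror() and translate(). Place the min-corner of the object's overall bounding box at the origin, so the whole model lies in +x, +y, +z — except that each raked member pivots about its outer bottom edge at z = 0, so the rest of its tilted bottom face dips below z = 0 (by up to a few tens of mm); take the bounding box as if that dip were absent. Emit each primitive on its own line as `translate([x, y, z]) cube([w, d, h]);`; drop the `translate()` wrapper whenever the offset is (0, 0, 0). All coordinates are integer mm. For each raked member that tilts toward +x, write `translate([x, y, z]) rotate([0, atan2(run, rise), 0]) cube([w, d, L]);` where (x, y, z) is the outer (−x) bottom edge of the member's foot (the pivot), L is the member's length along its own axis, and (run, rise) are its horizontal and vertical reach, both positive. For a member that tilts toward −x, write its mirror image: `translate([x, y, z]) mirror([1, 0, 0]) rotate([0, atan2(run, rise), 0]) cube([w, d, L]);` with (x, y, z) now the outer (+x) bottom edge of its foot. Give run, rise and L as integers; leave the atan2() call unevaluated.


translate([161, 0, 552]) cube([106, 1291, 80]);
translate([0, 41, 0]) rotate([0, atan2(161, 552), 0]) cube([37, 45, 575]);
translate([428, 41, 0]) mirror([1, 0, 0]) rotate([0, atan2(161, 552), 0]) cube([37, 45, 575]);
translate([0, 1205, 0]) rotate([0, atan2(161, 552), 0]) cube([37, 45, 575]);
translate([428, 1205, 0]) mirror([1, 0, 0]) rotate([0, atan2(161, 552), 0]) cube([37, 45, 575]);


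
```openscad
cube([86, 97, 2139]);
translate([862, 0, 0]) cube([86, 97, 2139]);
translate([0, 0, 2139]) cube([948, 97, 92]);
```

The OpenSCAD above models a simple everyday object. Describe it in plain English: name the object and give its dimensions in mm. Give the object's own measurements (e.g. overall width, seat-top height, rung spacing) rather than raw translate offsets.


A door frame. The clear opening is 776 mm wide and 2139 mm high. Two 86 mm wide jambs, 97 mm deep, stand either side of the opening from the floor to the top of the opening. A 92 mm thick head sits across the top of both jambs, spanning the full outside width of the frame.


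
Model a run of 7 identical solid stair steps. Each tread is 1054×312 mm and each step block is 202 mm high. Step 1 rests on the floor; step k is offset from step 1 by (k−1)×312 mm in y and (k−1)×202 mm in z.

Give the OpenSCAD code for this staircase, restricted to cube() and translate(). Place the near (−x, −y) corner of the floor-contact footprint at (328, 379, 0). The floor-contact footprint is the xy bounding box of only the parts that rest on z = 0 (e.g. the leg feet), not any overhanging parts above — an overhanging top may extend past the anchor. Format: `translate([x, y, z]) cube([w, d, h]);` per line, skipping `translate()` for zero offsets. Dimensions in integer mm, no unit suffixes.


translate([328, 379, 0]) cube([1054, 312, 202]);
translate([328, 691, 202]) cube([1054, 312, 202]);
translate([328, 1003, 404]) cube([1054, 312, 202]);
translate([328, 1315, 606]) cube([1054, 312, 202]);
translate([328, 1627, 808]) cube([1054, 312, 202]);
translate([328, 1939, 1010]) cube([1054, 312, 202]);
translate([328, 2251, 1212]) cube([1054, 312, 202]);


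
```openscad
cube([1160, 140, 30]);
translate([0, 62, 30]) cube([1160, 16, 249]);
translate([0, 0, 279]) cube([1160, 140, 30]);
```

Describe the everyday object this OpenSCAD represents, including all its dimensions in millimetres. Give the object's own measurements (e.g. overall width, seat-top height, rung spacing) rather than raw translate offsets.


An I-beam lying along x, 1160 mm long. Overall section height 309 mm. Two flanges 140 mm wide (y) and 30 mm thick, one on the floor and one at the top; a web 16 mm thick runs between them, centred on the flange width.


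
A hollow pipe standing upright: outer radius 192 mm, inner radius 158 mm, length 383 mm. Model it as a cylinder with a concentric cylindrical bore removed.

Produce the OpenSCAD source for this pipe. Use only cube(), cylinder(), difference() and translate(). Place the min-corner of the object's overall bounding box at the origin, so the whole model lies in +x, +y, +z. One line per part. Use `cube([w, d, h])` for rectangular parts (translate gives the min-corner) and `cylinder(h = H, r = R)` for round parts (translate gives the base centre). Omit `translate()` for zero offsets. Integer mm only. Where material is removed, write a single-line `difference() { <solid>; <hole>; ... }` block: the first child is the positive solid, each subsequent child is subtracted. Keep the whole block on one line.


difference() { translate([192, 192, 0]) cylinder(h = 383, r = 192); translate([192, 192, 0]) cylinder(h = 383, r = 158); }


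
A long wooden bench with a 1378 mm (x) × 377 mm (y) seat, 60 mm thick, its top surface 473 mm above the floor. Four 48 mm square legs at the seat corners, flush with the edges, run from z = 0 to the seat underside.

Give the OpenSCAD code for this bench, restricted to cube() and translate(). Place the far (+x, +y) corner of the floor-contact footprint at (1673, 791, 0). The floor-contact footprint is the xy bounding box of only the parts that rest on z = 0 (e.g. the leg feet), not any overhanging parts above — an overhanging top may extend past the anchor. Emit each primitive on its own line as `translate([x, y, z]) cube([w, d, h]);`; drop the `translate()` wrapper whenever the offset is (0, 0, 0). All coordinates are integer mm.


translate([295, 414, 413]) cube([1378, 377, 60]);
translate([295, 414, 0]) cube([48, 48, 413]);
translate([295, 743, 0]) cube([48, 48, 413]);
translate([1625, 414, 0]) cube([48, 48, 413]);
translate([1625, 743, 0]) cube([48, 48, 413]);


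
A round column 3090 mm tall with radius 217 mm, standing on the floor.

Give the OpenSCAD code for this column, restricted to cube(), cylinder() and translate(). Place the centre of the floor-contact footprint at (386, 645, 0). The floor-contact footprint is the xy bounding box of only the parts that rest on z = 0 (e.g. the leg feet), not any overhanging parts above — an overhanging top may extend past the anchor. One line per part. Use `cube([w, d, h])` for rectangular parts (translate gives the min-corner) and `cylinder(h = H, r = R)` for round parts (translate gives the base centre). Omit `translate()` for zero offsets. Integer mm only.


translate([386, 645, 0]) cylinder(h = 3090, r = 217);


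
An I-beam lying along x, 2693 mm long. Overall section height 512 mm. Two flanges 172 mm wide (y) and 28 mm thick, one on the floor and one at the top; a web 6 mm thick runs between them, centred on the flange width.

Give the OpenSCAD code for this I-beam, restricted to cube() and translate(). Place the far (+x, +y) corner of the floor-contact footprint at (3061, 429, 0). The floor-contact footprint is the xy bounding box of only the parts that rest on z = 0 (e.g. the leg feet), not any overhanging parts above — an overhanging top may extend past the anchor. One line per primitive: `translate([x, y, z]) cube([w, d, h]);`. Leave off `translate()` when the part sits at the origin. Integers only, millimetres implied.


translate([368, 257, 0]) cube([2693, 172, 28]);
translate([368, 340, 28]) cube([2693, 6, 456]);
translate([368, 257, 484]) cube([2693, 172, 28]);


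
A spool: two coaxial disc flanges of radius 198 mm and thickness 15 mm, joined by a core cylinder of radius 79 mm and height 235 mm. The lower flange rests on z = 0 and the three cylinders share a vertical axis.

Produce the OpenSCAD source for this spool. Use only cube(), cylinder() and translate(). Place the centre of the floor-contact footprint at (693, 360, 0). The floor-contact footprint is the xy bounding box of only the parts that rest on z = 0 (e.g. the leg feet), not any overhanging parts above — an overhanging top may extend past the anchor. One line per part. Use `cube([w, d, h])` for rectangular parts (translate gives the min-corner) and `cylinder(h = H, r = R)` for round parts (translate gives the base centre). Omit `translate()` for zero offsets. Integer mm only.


translate([693, 360, 0]) cylinder(h = 15, r = 198);
translate([693, 360, 15]) cylinder(h = 235, r = 79);
translate([693, 360, 250]) cylinder(h = 15, r = 198);


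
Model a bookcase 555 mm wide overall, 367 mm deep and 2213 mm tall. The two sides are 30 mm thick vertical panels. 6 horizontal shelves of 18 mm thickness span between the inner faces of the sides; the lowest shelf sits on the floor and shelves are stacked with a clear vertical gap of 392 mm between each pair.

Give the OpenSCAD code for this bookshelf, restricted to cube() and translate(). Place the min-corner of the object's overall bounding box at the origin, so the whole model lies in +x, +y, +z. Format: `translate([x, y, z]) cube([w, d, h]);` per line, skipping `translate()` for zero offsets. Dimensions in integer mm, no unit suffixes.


cube([30, 367, 2213]);
translate([525, 0, 0]) cube([30, 367, 2213]);
translate([30, 0, 0]) cube([495, 367, 18]);
translate([30, 0, 410]) cube([495, 367, 18]);
translate([30, 0, 820]) cube([495, 367, 18]);
translate([30, 0, 1230]) cube([495, 367, 18]);
translate([30, 0, 1640]) cube([495, 367, 18]);
translate([30, 0, 2050]) cube([495, 367, 18]);


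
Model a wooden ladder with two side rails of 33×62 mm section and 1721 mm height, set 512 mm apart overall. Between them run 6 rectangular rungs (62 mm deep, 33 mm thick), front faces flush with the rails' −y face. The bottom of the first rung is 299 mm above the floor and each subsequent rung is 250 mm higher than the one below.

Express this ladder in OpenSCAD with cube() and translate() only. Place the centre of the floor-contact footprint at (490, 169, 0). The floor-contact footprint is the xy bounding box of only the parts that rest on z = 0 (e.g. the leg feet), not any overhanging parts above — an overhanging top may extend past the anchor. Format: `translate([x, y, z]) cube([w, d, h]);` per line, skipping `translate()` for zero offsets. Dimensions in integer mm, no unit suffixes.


translate([234, 138, 0]) cube([33, 62, 1721]);
translate([713, 138, 0]) cube([33, 62, 1721]);
translate([267, 138, 299]) cube([446, 62, 33]);
translate([267, 138, 549]) cube([446, 62, 33]);
translate([267, 138, 799]) cube([446, 62, 33]);
translate([267, 138, 1049]) cube([446, 62, 33]);
translate([267, 138, 1299]) cube([446, 62, 33]);
translate([267, 138, 1549]) cube([446, 62, 33]);


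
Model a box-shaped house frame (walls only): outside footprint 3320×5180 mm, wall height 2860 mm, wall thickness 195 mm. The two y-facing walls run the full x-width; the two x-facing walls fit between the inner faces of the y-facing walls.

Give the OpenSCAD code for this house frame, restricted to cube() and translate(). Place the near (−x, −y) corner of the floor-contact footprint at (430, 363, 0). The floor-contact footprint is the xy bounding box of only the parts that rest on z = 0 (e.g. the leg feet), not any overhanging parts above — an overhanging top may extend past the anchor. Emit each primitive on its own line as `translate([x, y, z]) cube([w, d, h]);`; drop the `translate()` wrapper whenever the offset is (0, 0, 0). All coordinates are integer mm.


translate([430, 363, 0]) cube([3320, 195, 2860]);
translate([430, 5348, 0]) cube([3320, 195, 2860]);
translate([430, 558, 0]) cube([195, 4790, 2860]);
translate([3555, 558, 0]) cube([195, 4790, 2860]);


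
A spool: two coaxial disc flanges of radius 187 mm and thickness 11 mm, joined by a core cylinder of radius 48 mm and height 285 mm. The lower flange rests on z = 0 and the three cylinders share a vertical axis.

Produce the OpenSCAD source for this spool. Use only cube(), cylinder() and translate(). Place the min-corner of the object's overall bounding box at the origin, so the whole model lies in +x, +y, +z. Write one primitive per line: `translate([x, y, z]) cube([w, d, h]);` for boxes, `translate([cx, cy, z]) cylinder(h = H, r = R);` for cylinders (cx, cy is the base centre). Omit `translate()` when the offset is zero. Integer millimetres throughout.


translate([187, 187, 0]) cylinder(h = 11, r = 187);
translate([187, 187, 11]) cylinder(h = 285, r = 48);
translate([187, 187, 296]) cylinder(h = 11, r = 187);
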